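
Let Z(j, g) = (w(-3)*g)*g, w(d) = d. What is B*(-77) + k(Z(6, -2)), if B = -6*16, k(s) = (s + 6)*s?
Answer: 7464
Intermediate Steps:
Z(j, g) = -3*g² (Z(j, g) = (-3*g)*g = -3*g²)
k(s) = s*(6 + s) (k(s) = (6 + s)*s = s*(6 + s))
B = -96
B*(-77) + k(Z(6, -2)) = -96*(-77) + (-3*(-2)²)*(6 - 3*(-2)²) = 7392 + (-3*4)*(6 - 3*4) = 7392 - 12*(6 - 12) = 7392 - 12*(-6) = 7392 + 72 = 7464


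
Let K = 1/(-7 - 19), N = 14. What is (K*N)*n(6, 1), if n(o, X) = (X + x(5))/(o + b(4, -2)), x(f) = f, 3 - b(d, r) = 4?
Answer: -42/65 ≈ -0.64615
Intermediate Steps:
b(d, r) = -1 (b(d, r) = 3 - 1*4 = 3 - 4 = -1)
n(o, X) = (5 + X)/(-1 + o) (n(o, X) = (X + 5)/(o - 1) = (5 + X)/(-1 + o))
K = -1/26 (K = 1/(-26) = -1/26 ≈ -0.038462)
(K*N)*n(6, 1) = (-1/26*14)*((5 + 1)/(-1 + 6)) = -7*6/(13*5) = -7*6/65 = -7/13*6/5 = -42/65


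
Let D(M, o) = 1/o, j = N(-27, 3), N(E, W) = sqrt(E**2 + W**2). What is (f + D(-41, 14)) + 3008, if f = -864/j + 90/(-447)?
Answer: 6274417/2086 - 144*sqrt(82)/41 ≈ 2976.1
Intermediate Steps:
j = 3*sqrt(82) (j = sqrt((-27)**2 + 3**2) = sqrt(729 + 9) = sqrt(738) = 3*sqrt(82) ≈ 27.166)
f = -30/149 - 144*sqrt(82)/41 (f = -864*sqrt(82)/246 + 90/(-447) = -144*sqrt(82)/41 + 90*(-1/447) = -144*sqrt(82)/41 - 30/149 = -30/149 - 144*sqrt(82)/41 ≈ -32.006)
(f + D(-41, 14)) + 3008 = ((-30/149 - 144*sqrt(82)/41) + 1/14) + 3008 = (-271/2086 - 144*sqrt(82)/41) + 3008 = 6274417/2086 - 144*sqrt(82)/41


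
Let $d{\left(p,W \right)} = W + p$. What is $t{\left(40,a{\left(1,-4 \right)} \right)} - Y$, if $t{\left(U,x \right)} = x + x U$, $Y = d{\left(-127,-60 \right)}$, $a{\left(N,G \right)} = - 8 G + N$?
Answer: $1540$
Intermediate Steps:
$a{\left(N,G \right)} = N - 8 G$
$Y = -187$ ($Y = -60 - 127 = -187$)
$t{\left(U,x \right)} = x + U x$
$t{\left(40,a{\left(1,-4 \right)} \right)} - Y = \left(1 - -32\right) \left(1 + 40\right) - -187 = \left(1 + 32\right) 41 + 187 = 33 \cdot 41 + 187 = 1353 + 187 = 1540$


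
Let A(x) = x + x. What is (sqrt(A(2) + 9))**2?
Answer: 13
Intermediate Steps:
A(x) = 2*x
(sqrt(A(2) + 9))**2 = (sqrt(2*2 + 9))**2 = (sqrt(4 + 9))**2 = (sqrt(13))**2 = 13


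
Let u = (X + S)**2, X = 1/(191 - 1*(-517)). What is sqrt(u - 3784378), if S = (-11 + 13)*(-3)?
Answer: I*sqrt(1896954416783)/708 ≈ 1945.3*I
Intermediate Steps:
S = -6 (S = 2*(-3) = -6)
X = 1/708 (X = 1/(191 + 517) = 1/708 ≈ 0.0014124)
u = 18037009/501264 (u = (1/708 - 6)**2 = (-4247/708)**2 = 18037009/501264 ≈ 35.983)
sqrt(u - 3784378) = sqrt(18037009/501264 - 3784378) = sqrt(-1896954416783/501264) = I*sqrt(1896954416783)/708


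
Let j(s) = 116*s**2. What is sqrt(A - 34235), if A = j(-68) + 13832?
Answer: sqrt(515981) ≈ 718.32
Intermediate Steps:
A = 550216 (A = 116*(-68)**2 + 13832 = 116*4624 + 13832 = 536384 + 13832 = 550216)
sqrt(A - 34235) = sqrt(550216 - 34235) = sqrt(515981)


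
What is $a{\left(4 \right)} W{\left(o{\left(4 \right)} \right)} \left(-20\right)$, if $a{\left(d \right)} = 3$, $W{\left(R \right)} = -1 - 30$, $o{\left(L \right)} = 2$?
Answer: $1860$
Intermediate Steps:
$W{\left(R \right)} = -31$ ($W{\left(R \right)} = -1 - 30 = -31$)
$a{\left(4 \right)} W{\left(o{\left(4 \right)} \right)} \left(-20\right) = 3 \left(-31\right) \left(-20\right) = \left(-93\right) \left(-20\right) = 1860$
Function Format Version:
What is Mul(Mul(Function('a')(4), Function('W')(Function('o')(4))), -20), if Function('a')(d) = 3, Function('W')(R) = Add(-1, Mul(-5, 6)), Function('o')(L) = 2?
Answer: 1860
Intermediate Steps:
Function('W')(R) = -31 (Function('W')(R) = Add(-1, -30) = -31)
Mul(Mul(Function('a')(4), Function('W')(Function('o')(4))), -20) = Mul(Mul(3, -31), -20) = Mul(-93, -20) = 1860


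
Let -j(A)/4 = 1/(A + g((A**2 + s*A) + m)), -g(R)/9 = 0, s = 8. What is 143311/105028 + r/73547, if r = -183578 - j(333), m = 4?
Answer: -415809241457/367465229604 ≈ -1.1316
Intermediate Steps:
g(R) = 0 (g(R) = -9*0 = 0)
j(A) = -4/A (j(A) = -4/(A + 0) = -4/A)
r = -61131470/333 (r = -183578 - (-4)/333 = -183578 - 1*(-4/333) = -183578 + 4/333 = -61131470/333 ≈ -1.8358e+5)
143311/105028 + r/73547 = 143311/105028 - 61131470/333/73547 = 143311*(1/105028) - 61131470/333*1/73547 = 20473/15004 - 61131470/24491151 = -415809241457/367465229604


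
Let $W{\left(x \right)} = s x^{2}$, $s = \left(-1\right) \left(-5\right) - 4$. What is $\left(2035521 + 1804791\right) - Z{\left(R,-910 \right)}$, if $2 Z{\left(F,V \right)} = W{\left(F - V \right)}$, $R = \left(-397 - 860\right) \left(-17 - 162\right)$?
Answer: $- \frac{51029002945}{2} \approx -2.5515 \cdot 10^{10}$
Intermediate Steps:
$R = 225003$ ($R = \left(-1257\right) \left(-179\right) = 225003$)
$s = 1$ ($s = 5 - 4 = 1$)
$W{\left(x \right)} = x^{2}$ ($W{\left(x \right)} = 1 x^{2} = x^{2}$)
$Z{\left(F,V \right)} = \frac{\left(F - V\right)^{2}}{2}$
$\left(2035521 + 1804791\right) - Z{\left(R,-910 \right)} = \left(2035521 + 1804791\right) - \frac{\left(225003 - -910\right)^{2}}{2} = 3840312 - \frac{\left(225003 + 910\right)^{2}}{2} = 3840312 - \frac{225913^{2}}{2} = 3840312 - \frac{1}{2} \cdot 51036683569 = 3840312 - \frac{51036683569}{2} = - \frac{51029002945}{2}$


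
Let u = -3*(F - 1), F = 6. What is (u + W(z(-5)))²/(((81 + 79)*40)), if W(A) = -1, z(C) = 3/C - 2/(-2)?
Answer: 1/25 ≈ 0.040000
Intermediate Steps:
z(C) = 1 + 3/C (z(C) = 3/C - 2*(-½) = 3/C + 1 = 1 + 3/C)
u = -15 (u = -3*(6 - 1) = -3*5 = -15)
(u + W(z(-5)))²/(((81 + 79)*40)) = (-15 - 1)²/(((81 + 79)*40)) = (-16)²/((160*40)) = 256/6400 = 256*(1/6400) = 1/25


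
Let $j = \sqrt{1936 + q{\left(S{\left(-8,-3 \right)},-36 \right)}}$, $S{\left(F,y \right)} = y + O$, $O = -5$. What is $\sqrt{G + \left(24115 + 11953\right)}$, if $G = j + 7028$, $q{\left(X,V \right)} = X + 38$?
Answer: $\sqrt{43096 + \sqrt{1966}} \approx 207.7$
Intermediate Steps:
$S{\left(F,y \right)} = -5 + y$ ($S{\left(F,y \right)} = y - 5 = -5 + y$)
$q{\left(X,V \right)} = 38 + X$
$j = \sqrt{1966}$ ($j = \sqrt{1936 + \left(38 - 8\right)} = \sqrt{1936 + 30} = \sqrt{1966} \approx 44.34$)
$G = 7028 + \sqrt{1966}$ ($G = \sqrt{1966} + 7028 = 7028 + \sqrt{1966} \approx 7072.3$)
$\sqrt{G + \left(24115 + 11953\right)} = \sqrt{\left(7028 + \sqrt{1966}\right) + \left(24115 + 11953\right)} = \sqrt{\left(7028 + \sqrt{1966}\right) + 36068} = \sqrt{43096 + \sqrt{1966}}$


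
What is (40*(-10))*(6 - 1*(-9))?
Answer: -6000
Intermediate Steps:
(40*(-10))*(6 - 1*(-9)) = -400*(6 + 9) = -400*15 = -6000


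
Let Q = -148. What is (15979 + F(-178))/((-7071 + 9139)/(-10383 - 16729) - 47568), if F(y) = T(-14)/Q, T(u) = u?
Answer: -4007333217/11929407577 ≈ -0.33592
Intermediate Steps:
F(y) = 7/74 (F(y) = -14/(-148) = -14*(-1/148) = 7/74)
(15979 + F(-178))/((-7071 + 9139)/(-10383 - 16729) - 47568) = (15979 + 7/74)/((-7071 + 9139)/(-10383 - 16729) - 47568) = 1182453/(74*(2068/(-27112) - 47568)) = 1182453/(74*(2068*(-1/27112) - 47568)) = 1182453/(74*(-517/6778 - 47568)) = 1182453/(74*(-322416421/6778)) = (1182453/74)*(-6778/322416421) = -4007333217/11929407577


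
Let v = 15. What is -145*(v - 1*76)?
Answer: 8845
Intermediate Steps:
-145*(v - 1*76) = -145*(15 - 1*76) = -145*(15 - 76) = -145*(-61) = 8845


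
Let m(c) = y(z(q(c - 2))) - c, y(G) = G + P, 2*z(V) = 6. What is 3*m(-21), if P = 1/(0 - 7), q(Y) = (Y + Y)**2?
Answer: 501/7 ≈ 71.571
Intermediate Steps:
q(Y) = 4*Y**2 (q(Y) = (2*Y)**2 = 4*Y**2)
z(V) = 3 (z(V) = (1/2)*6 = 3)
P = -1/7 (P = 1/(-7) = -1/7 ≈ -0.14286)
y(G) = -1/7 + G (y(G) = G - 1/7 = -1/7 + G)
m(c) = 20/7 - c (m(c) = (-1/7 + 3) - c = 20/7 - c)
3*m(-21) = 3*(20/7 - 1*(-21)) = 3*(20/7 + 21) = 3*(167/7) = 501/7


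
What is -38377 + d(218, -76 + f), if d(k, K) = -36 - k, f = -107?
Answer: -38631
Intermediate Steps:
-38377 + d(218, -76 + f) = -38377 + (-36 - 1*218) = -38377 + (-36 - 218) = -38377 - 254 = -38631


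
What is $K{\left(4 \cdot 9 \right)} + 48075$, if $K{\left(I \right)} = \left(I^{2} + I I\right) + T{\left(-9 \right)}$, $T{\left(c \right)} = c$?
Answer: $50658$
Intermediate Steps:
$K{\left(I \right)} = -9 + 2 I^{2}$ ($K{\left(I \right)} = \left(I^{2} + I I\right) - 9 = \left(I^{2} + I^{2}\right) - 9 = 2 I^{2} - 9 = -9 + 2 I^{2}$)
$K{\left(4 \cdot 9 \right)} + 48075 = \left(-9 + 2 \left(4 \cdot 9\right)^{2}\right) + 48075 = \left(-9 + 2 \cdot 36^{2}\right) + 48075 = \left(-9 + 2 \cdot 1296\right) + 48075 = \left(-9 + 2592\right) + 48075 = 2583 + 48075 = 50658$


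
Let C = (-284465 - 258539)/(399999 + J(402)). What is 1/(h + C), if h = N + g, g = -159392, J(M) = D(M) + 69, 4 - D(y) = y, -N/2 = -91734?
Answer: 199835/4810955958 ≈ 4.1537e-5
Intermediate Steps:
N = 183468 (N = -2*(-91734) = 183468)
D(y) = 4 - y
J(M) = 73 - M (J(M) = (4 - M) + 69 = 73 - M)
h = 24076 (h = 183468 - 159392 = 24076)
C = -271502/199835 (C = (-284465 - 258539)/(399999 + (73 - 1*402)) = -543004/(399999 + (73 - 402)) = -543004/(399999 - 329) = -543004/399670 = -543004*1/399670 = -271502/199835 ≈ -1.3586)
1/(h + C) = 1/(24076 - 271502/199835) = 1/(4810955958/199835) = 199835/4810955958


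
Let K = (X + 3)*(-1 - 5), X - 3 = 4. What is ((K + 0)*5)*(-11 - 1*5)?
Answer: 4800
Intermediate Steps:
X = 7 (X = 3 + 4 = 7)
K = -60 (K = (7 + 3)*(-1 - 5) = 10*(-6) = -60)
((K + 0)*5)*(-11 - 1*5) = ((-60 + 0)*5)*(-11 - 1*5) = (-60*5)*(-11 - 5) = -300*(-16) = 4800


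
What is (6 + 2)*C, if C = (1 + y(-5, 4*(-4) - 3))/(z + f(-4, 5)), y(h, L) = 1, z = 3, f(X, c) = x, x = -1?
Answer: 8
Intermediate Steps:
f(X, c) = -1
C = 1 (C = (1 + 1)/(3 - 1) = 2/2 = 2*(½) = 1)
(6 + 2)*C = (6 + 2)*1 = 8*1 = 8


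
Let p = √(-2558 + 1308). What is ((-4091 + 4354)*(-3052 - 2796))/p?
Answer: 769012*I*√2/25 ≈ 43502.0*I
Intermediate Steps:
p = 25*I*√2 (p = √(-1250) = 25*I*√2 ≈ 35.355*I)
((-4091 + 4354)*(-3052 - 2796))/p = ((-4091 + 4354)*(-3052 - 2796))/((25*I*√2)) = (263*(-5848))*(-I*√2/50) = -(-769012)*I*√2/25 = 769012*I*√2/25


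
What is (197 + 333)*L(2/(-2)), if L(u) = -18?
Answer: -9540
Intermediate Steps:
(197 + 333)*L(2/(-2)) = (197 + 333)*(-18) = 530*(-18) = -9540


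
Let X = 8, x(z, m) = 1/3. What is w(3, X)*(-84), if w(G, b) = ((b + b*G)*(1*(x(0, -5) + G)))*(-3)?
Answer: 26880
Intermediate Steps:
x(z, m) = ⅓
w(G, b) = -3*(⅓ + G)*(b + G*b) (w(G, b) = ((b + b*G)*(1*(⅓ + G)))*(-3) = ((b + G*b)*(⅓ + G))*(-3) = ((⅓ + G)*(b + G*b))*(-3) = -3*(⅓ + G)*(b + G*b))
w(3, X)*(-84) = -1*8*(1 + 3*3² + 4*3)*(-84) = -1*8*(1 + 3*9 + 12)*(-84) = -1*8*(1 + 27 + 12)*(-84) = -1*8*40*(-84) = -320*(-84) = 26880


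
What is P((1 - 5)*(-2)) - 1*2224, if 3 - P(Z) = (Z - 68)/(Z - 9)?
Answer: -2281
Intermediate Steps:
P(Z) = 3 - (-68 + Z)/(-9 + Z) (P(Z) = 3 - (Z - 68)/(Z - 9) = 3 - (-68 + Z)/(-9 + Z))
P((1 - 5)*(-2)) - 1*2224 = (41 + 2*((1 - 5)*(-2)))/(-9 + (1 - 5)*(-2)) - 1*2224 = (41 + 2*(-4*(-2)))/(-9 - 4*(-2)) - 2224 = (41 + 2*8)/(-9 + 8) - 2224 = (41 + 16)/(-1) - 2224 = -1*57 - 2224 = -57 - 2224 = -2281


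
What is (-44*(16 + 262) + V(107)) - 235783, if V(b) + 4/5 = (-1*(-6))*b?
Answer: -1236869/5 ≈ -2.4737e+5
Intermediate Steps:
V(b) = -⅘ + 6*b (V(b) = -⅘ + (-1*(-6))*b = -⅘ + 6*b)
(-44*(16 + 262) + V(107)) - 235783 = (-44*(16 + 262) + (-⅘ + 6*107)) - 235783 = (-44*278 + (-⅘ + 642)) - 235783 = (-12232 + 3206/5) - 235783 = -57954/5 - 235783 = -1236869/5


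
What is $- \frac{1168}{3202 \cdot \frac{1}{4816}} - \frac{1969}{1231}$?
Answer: $- \frac{3465394033}{1970831} \approx -1758.3$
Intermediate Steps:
$- \frac{1168}{3202 \cdot \frac{1}{4816}} - \frac{1969}{1231} = - \frac{1168}{\frac{1601}{2408}} - \frac{1969}{1231} = \left(-1168\right) \frac{2408}{1601} - \frac{1969}{1231} = - \frac{2812544}{1601} - \frac{1969}{1231} = - \frac{3465394033}{1970831}$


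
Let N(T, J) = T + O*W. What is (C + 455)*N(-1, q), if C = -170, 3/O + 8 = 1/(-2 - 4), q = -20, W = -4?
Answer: 6555/49 ≈ 133.78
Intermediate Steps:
O = -18/49 (O = 3/(-8 + 1/(-2 - 4)) = 3/(-8 + 1/(-6)) = 3/(-8 - ⅙) = 3/(-49/6) = 3*(-6/49) = -18/49 ≈ -0.36735)
N(T, J) = 72/49 + T (N(T, J) = T - 18/49*(-4) = T + 72/49 = 72/49 + T)
(C + 455)*N(-1, q) = (-170 + 455)*(72/49 - 1) = 285*(23/49) = 6555/49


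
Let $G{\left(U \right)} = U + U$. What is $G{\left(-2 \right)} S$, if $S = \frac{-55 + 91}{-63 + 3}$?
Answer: $\frac{12}{5} \approx 2.4$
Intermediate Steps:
$G{\left(U \right)} = 2 U$
$S = - \frac{3}{5}$ ($S = \frac{36}{-60} = 36 \left(- \frac{1}{60}\right) = - \frac{3}{5} \approx -0.6$)
$G{\left(-2 \right)} S = 2 \left(-2\right) \left(- \frac{3}{5}\right) = \left(-4\right) \left(- \frac{3}{5}\right) = \frac{12}{5}$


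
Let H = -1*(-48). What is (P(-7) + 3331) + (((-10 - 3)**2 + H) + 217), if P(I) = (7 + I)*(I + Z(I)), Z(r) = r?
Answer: 3765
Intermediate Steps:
H = 48
P(I) = 2*I*(7 + I) (P(I) = (7 + I)*(I + I) = (7 + I)*(2*I) = 2*I*(7 + I))
(P(-7) + 3331) + (((-10 - 3)**2 + H) + 217) = (2*(-7)*(7 - 7) + 3331) + (((-10 - 3)**2 + 48) + 217) = (2*(-7)*0 + 3331) + (((-13)**2 + 48) + 217) = (0 + 3331) + ((169 + 48) + 217) = 3331 + (217 + 217) = 3331 + 434 = 3765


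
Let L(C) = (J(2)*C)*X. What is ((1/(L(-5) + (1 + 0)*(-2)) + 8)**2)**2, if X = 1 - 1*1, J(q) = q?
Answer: 50625/16 ≈ 3164.1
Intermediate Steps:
X = 0 (X = 1 - 1 = 0)
L(C) = 0 (L(C) = (2*C)*0 = 0)
((1/(L(-5) + (1 + 0)*(-2)) + 8)**2)**2 = ((1/(0 + (1 + 0)*(-2)) + 8)**2)**2 = ((1/(0 + 1*(-2)) + 8)**2)**2 = ((1/(0 - 2) + 8)**2)**2 = ((1/(-2) + 8)**2)**2 = ((-1/2 + 8)**2)**2 = ((15/2)**2)**2 = (225/4)**2 = 50625/16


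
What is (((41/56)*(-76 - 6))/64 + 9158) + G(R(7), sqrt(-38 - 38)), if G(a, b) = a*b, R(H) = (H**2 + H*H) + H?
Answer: 16409455/1792 + 210*I*sqrt(19) ≈ 9157.1 + 915.37*I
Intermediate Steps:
R(H) = H + 2*H**2 (R(H) = (H**2 + H**2) + H = 2*H**2 + H = H + 2*H**2)
(((41/56)*(-76 - 6))/64 + 9158) + G(R(7), sqrt(-38 - 38)) = (((41/56)*(-76 - 6))/64 + 9158) + (7*(1 + 2*7))*sqrt(-38 - 38) = (((41*(1/56))*(-82))*(1/64) + 9158) + (7*(1 + 14))*sqrt(-76) = (((41/56)*(-82))*(1/64) + 9158) + (7*15)*(2*I*sqrt(19)) = (-1681/28*1/64 + 9158) + 105*(2*I*sqrt(19)) = (-1681/1792 + 9158) + 210*I*sqrt(19) = 16409455/1792 + 210*I*sqrt(19)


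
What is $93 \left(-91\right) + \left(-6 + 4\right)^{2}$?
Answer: $-8459$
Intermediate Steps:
$93 \left(-91\right) + \left(-6 + 4\right)^{2} = -8463 + \left(-2\right)^{2} = -8463 + 4 = -8459$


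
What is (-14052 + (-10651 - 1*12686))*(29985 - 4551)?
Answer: -950951826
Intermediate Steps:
(-14052 + (-10651 - 1*12686))*(29985 - 4551) = (-14052 + (-10651 - 12686))*25434 = (-14052 - 23337)*25434 = -37389*25434 = -950951826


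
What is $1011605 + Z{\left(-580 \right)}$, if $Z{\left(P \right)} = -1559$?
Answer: $1010046$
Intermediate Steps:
$1011605 + Z{\left(-580 \right)} = 1011605 - 1559 = 1010046$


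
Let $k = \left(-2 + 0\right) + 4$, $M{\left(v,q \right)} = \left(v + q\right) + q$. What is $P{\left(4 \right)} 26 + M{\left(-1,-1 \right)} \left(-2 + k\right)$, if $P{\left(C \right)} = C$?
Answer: $104$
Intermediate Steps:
$M{\left(v,q \right)} = v + 2 q$ ($M{\left(v,q \right)} = \left(q + v\right) + q = v + 2 q$)
$k = 2$ ($k = -2 + 4 = 2$)
$P{\left(4 \right)} 26 + M{\left(-1,-1 \right)} \left(-2 + k\right) = 4 \cdot 26 + \left(-1 + 2 \left(-1\right)\right) \left(-2 + 2\right) = 104 + \left(-1 - 2\right) 0 = 104 - 0 = 104 + 0 = 104$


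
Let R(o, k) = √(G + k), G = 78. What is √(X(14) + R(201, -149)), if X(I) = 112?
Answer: √(112 + I*√71) ≈ 10.59 + 0.39782*I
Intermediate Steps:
R(o, k) = √(78 + k)
√(X(14) + R(201, -149)) = √(112 + √(78 - 149)) = √(112 + √(-71)) = √(112 + I*√71)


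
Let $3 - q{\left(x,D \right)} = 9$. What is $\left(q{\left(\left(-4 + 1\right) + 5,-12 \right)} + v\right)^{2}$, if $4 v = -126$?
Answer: $\frac{5625}{4} \approx 1406.3$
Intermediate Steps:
$q{\left(x,D \right)} = -6$ ($q{\left(x,D \right)} = 3 - 9 = -6$)
$v = - \frac{63}{2}$ ($v = \frac{1}{4} \left(-126\right) = - \frac{63}{2} \approx -31.5$)
$\left(q{\left(\left(-4 + 1\right) + 5,-12 \right)} + v\right)^{2} = \left(-6 - \frac{63}{2}\right)^{2} = \left(- \frac{75}{2}\right)^{2} = \frac{5625}{4}$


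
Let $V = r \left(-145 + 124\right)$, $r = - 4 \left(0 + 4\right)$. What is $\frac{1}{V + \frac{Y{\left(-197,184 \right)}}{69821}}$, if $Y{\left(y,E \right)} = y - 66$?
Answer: $\frac{69821}{23459593} \approx 0.0029762$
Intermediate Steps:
$r = -16$ ($r = \left(-4\right) 4 = -16$)
$Y{\left(y,E \right)} = -66 + y$
$V = 336$ ($V = - 16 \left(-145 + 124\right) = \left(-16\right) \left(-21\right) = 336$)
$\frac{1}{V + \frac{Y{\left(-197,184 \right)}}{69821}} = \frac{1}{336 + \frac{-66 - 197}{69821}} = \frac{1}{336 - \frac{263}{69821}} = \frac{1}{\frac{23459593}{69821}} = \frac{69821}{23459593}$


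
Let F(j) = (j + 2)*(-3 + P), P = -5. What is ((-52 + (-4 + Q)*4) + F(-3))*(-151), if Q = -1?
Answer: 9664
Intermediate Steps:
F(j) = -16 - 8*j (F(j) = (j + 2)*(-3 - 5) = (2 + j)*(-8) = -16 - 8*j)
((-52 + (-4 + Q)*4) + F(-3))*(-151) = ((-52 + (-4 - 1)*4) + (-16 - 8*(-3)))*(-151) = ((-52 - 5*4) + (-16 + 24))*(-151) = ((-52 - 20) + 8)*(-151) = (-72 + 8)*(-151) = -64*(-151) = 9664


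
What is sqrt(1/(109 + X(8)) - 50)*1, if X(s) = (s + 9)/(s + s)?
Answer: I*sqrt(155027874)/1761 ≈ 7.0704*I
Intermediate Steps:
X(s) = (9 + s)/(2*s) (X(s) = (9 + s)/((2*s)) = (9 + s)*(1/(2*s)) = (9 + s)/(2*s))
sqrt(1/(109 + X(8)) - 50)*1 = sqrt(1/(109 + (1/2)*(9 + 8)/8) - 50)*1 = sqrt(1/(109 + (1/2)*(1/8)*17) - 50)*1 = sqrt(1/(109 + 17/16) - 50)*1 = sqrt(1/(1761/16) - 50)*1 = sqrt(16/1761 - 50)*1 = sqrt(-88034/1761)*1 = (I*sqrt(155027874)/1761)*1 = I*sqrt(155027874)/1761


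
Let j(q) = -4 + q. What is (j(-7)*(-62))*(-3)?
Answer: -2046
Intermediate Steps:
(j(-7)*(-62))*(-3) = ((-4 - 7)*(-62))*(-3) = -11*(-62)*(-3) = 682*(-3) = -2046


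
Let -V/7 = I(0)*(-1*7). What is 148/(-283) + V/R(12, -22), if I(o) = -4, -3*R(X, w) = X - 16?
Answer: -41749/283 ≈ -147.52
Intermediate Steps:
R(X, w) = 16/3 - X/3 (R(X, w) = -(X - 16)/3 = -(-16 + X)/3 = 16/3 - X/3)
V = -196 (V = -(-28)*(-1*7) = -(-28)*(-7) = -7*28 = -196)
148/(-283) + V/R(12, -22) = 148/(-283) - 196/(16/3 - ⅓*12) = 148*(-1/283) - 196/(16/3 - 4) = -148/283 - 196/4/3 = -148/283 - 196*¾ = -148/283 - 147 = -41749/283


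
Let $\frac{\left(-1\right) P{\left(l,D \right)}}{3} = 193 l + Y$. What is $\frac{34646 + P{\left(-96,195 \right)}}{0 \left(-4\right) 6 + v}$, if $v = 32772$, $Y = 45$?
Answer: $\frac{90095}{32772} \approx 2.7491$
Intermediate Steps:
$P{\left(l,D \right)} = -135 - 579 l$ ($P{\left(l,D \right)} = - 3 \left(193 l + 45\right) = - 3 \left(45 + 193 l\right) = -135 - 579 l$)
$\frac{34646 + P{\left(-96,195 \right)}}{0 \left(-4\right) 6 + v} = \frac{34646 - -55449}{0 \left(-4\right) 6 + 32772} = \frac{34646 + \left(-135 + 55584\right)}{0 \cdot 6 + 32772} = \frac{34646 + 55449}{0 + 32772} = \frac{90095}{32772}$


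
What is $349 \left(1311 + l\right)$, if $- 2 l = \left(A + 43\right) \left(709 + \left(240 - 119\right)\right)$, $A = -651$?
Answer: $88517219$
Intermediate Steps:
$l = 252320$ ($l = - \frac{\left(-651 + 43\right) \left(709 + \left(240 - 119\right)\right)}{2} = - \frac{\left(-608\right) \left(709 + \left(240 - 119\right)\right)}{2} = - \frac{\left(-608\right) \left(709 + 121\right)}{2} = - \frac{\left(-608\right) 830}{2} = \left(- \frac{1}{2}\right) \left(-504640\right) = 252320$)
$349 \left(1311 + l\right) = 349 \left(1311 + 252320\right) = 349 \cdot 253631 = 88517219$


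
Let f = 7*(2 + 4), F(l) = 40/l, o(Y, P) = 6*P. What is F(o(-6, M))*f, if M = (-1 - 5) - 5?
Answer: -280/11 ≈ -25.455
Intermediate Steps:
M = -11 (M = -6 - 5 = -11)
f = 42 (f = 7*6 = 42)
F(o(-6, M))*f = (40/((6*(-11))))*42 = (40/(-66))*42 = (40*(-1/66))*42 = -20/33*42 = -280/11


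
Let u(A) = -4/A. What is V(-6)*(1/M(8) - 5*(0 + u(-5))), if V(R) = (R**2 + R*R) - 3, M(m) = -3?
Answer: -299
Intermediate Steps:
V(R) = -3 + 2*R**2 (V(R) = (R**2 + R**2) - 3 = 2*R**2 - 3 = -3 + 2*R**2)
V(-6)*(1/M(8) - 5*(0 + u(-5))) = (-3 + 2*(-6)**2)*(1/(-3) - 5*(0 - 4/(-5))) = (-3 + 2*36)*(-1/3 - 5*(0 - 4*(-1/5))) = (-3 + 72)*(-1/3 - 5*(0 + 4/5)) = 69*(-1/3 - 5*4/5) = 69*(-1/3 - 4) = 69*(-13/3) = -299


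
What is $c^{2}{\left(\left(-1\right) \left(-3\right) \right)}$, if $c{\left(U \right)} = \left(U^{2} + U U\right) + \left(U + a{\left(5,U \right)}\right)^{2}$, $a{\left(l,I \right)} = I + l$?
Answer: $19321$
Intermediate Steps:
$c{\left(U \right)} = \left(5 + 2 U\right)^{2} + 2 U^{2}$ ($c{\left(U \right)} = \left(U^{2} + U U\right) + \left(U + \left(U + 5\right)\right)^{2} = \left(U^{2} + U^{2}\right) + \left(U + \left(5 + U\right)\right)^{2} = 2 U^{2} + \left(5 + 2 U\right)^{2} = \left(5 + 2 U\right)^{2} + 2 U^{2}$)
$c^{2}{\left(\left(-1\right) \left(-3\right) \right)} = \left(25 + 6 \left(\left(-1\right) \left(-3\right)\right)^{2} + 20 \left(\left(-1\right) \left(-3\right)\right)\right)^{2} = \left(25 + 6 \cdot 3^{2} + 20 \cdot 3\right)^{2} = \left(25 + 6 \cdot 9 + 60\right)^{2} = \left(25 + 54 + 60\right)^{2} = 139^{2} = 19321$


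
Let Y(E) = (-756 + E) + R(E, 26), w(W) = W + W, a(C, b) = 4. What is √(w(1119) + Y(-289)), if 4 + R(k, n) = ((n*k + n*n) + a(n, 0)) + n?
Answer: I*√5619 ≈ 74.96*I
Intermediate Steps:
w(W) = 2*W
R(k, n) = n + n² + k*n (R(k, n) = -4 + (((n*k + n*n) + 4) + n) = -4 + (((k*n + n²) + 4) + n) = -4 + (((n² + k*n) + 4) + n) = -4 + ((4 + n² + k*n) + n) = -4 + (4 + n + n² + k*n) = n + n² + k*n)
Y(E) = -54 + 27*E (Y(E) = (-756 + E) + 26*(1 + E + 26) = (-756 + E) + 26*(27 + E) = (-756 + E) + (702 + 26*E) = -54 + 27*E)
√(w(1119) + Y(-289)) = √(2*1119 + (-54 + 27*(-289))) = √(2238 + (-54 - 7803)) = √(2238 - 7857) = √(-5619) = I*√5619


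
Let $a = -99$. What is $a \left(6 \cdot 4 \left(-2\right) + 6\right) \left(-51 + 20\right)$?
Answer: $-128898$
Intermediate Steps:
$a \left(6 \cdot 4 \left(-2\right) + 6\right) \left(-51 + 20\right) = - 99 \left(6 \cdot 4 \left(-2\right) + 6\right) \left(-51 + 20\right) = - 99 \left(24 \left(-2\right) + 6\right) \left(-31\right) = - 99 \left(-48 + 6\right) \left(-31\right) = - 99 \left(\left(-42\right) \left(-31\right)\right) = \left(-99\right) 1302 = -128898$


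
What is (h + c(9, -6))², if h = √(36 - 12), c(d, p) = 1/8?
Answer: 1537/64 + √6/2 ≈ 25.240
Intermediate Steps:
c(d, p) = ⅛
h = 2*√6 (h = √24 = 2*√6 ≈ 4.8990)
(h + c(9, -6))² = (2*√6 + ⅛)² = (⅛ + 2*√6)²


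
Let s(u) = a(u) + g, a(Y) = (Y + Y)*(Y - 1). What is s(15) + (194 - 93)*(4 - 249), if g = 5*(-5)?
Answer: -24350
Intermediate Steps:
a(Y) = 2*Y*(-1 + Y) (a(Y) = (2*Y)*(-1 + Y) = 2*Y*(-1 + Y))
g = -25
s(u) = -25 + 2*u*(-1 + u) (s(u) = 2*u*(-1 + u) - 25 = -25 + 2*u*(-1 + u))
s(15) + (194 - 93)*(4 - 249) = (-25 + 2*15*(-1 + 15)) + (194 - 93)*(4 - 249) = (-25 + 2*15*14) + 101*(-245) = (-25 + 420) - 24745 = 395 - 24745 = -24350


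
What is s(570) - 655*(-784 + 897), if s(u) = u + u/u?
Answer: -73444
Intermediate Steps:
s(u) = 1 + u (s(u) = u + 1 = 1 + u)
s(570) - 655*(-784 + 897) = (1 + 570) - 655*(-784 + 897) = 571 - 655*113 = 571 - 74015 = -73444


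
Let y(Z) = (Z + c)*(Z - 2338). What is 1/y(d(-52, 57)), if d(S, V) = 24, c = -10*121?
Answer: 1/2744404 ≈ 3.6438e-7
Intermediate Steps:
c = -1210
y(Z) = (-2338 + Z)*(-1210 + Z) (y(Z) = (Z - 1210)*(Z - 2338) = (-1210 + Z)*(-2338 + Z) = (-2338 + Z)*(-1210 + Z))
1/y(d(-52, 57)) = 1/(2828980 + 24² - 3548*24) = 1/(2828980 + 576 - 85152) = 1/2744404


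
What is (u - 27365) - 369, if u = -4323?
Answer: -32057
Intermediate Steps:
(u - 27365) - 369 = (-4323 - 27365) - 369 = -31688 - 369 = -32057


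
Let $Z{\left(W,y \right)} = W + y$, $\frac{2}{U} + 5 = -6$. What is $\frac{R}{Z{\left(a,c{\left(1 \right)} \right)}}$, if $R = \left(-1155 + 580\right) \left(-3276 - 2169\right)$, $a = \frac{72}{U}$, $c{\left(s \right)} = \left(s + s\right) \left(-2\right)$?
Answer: $- \frac{125235}{16} \approx -7827.2$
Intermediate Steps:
$U = - \frac{2}{11}$ ($U = \frac{2}{-5 - 6} = \frac{2}{-11} = 2 \left(- \frac{1}{11}\right) = - \frac{2}{11} \approx -0.18182$)
$c{\left(s \right)} = - 4 s$ ($c{\left(s \right)} = 2 s \left(-2\right) = - 4 s$)
$a = -396$ ($a = \frac{72}{- \frac{2}{11}} = 72 \left(- \frac{11}{2}\right) = -396$)
$R = 3130875$ ($R = \left(-575\right) \left(-5445\right) = 3130875$)
$\frac{R}{Z{\left(a,c{\left(1 \right)} \right)}} = \frac{3130875}{-396 - 4} = \frac{3130875}{-400} = 3130875 \left(- \frac{1}{400}\right) = - \frac{125235}{16}$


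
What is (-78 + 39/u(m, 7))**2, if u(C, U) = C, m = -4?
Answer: 123201/16 ≈ 7700.1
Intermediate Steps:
(-78 + 39/u(m, 7))**2 = (-78 + 39/(-4))**2 = (-78 + 39*(-1/4))**2 = (-78 - 39/4)**2 = (-351/4)**2 = 123201/16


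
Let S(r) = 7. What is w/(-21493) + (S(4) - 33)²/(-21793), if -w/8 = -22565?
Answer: -3948601628/468396949 ≈ -8.4300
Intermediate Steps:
w = 180520 (w = -8*(-22565) = 180520)
w/(-21493) + (S(4) - 33)²/(-21793) = 180520/(-21493) + (7 - 33)²/(-21793) = 180520*(-1/21493) + (-26)²*(-1/21793) = -180520/21493 + 676*(-1/21793) = -180520/21493 - 676/21793 = -3948601628/468396949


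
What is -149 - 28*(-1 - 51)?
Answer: 1307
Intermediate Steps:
-149 - 28*(-1 - 51) = -149 - 28*(-52) = -149 + 1456 = 1307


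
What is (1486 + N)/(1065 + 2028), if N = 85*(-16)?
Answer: 42/1031 ≈ 0.040737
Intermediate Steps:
N = -1360
(1486 + N)/(1065 + 2028) = (1486 - 1360)/(1065 + 2028) = 126/3093 = 126*(1/3093) = 42/1031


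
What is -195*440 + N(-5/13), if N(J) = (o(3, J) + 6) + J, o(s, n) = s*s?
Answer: -1115210/13 ≈ -85785.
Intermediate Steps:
o(s, n) = s²
N(J) = 15 + J (N(J) = (3² + 6) + J = (9 + 6) + J = 15 + J)
-195*440 + N(-5/13) = -195*440 + (15 - 5/13) = -85800 + (15 - 5*1/13) = -85800 + (15 - 5/13) = -85800 + 190/13 = -1115210/13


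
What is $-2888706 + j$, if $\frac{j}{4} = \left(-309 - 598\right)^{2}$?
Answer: $401890$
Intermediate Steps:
$j = 3290596$ ($j = 4 \left(-309 - 598\right)^{2} = 4 \left(-907\right)^{2} = 4 \cdot 822649 = 3290596$)
$-2888706 + j = -2888706 + 3290596 = 401890$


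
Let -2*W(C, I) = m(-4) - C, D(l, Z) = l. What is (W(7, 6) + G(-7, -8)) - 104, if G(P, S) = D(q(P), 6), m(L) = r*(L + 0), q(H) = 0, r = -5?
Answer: -221/2 ≈ -110.50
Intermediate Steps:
m(L) = -5*L (m(L) = -5*(L + 0) = -5*L)
G(P, S) = 0
W(C, I) = -10 + C/2 (W(C, I) = -(-5*(-4) - C)/2 = -(20 - C)/2 = -10 + C/2)
(W(7, 6) + G(-7, -8)) - 104 = ((-10 + (½)*7) + 0) - 104 = ((-10 + 7/2) + 0) - 104 = (-13/2 + 0) - 104 = -13/2 - 104 = -221/2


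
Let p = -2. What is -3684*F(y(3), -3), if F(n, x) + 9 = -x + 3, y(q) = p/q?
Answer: 11052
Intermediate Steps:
y(q) = -2/q
F(n, x) = -6 - x (F(n, x) = -9 + (-x + 3) = -9 + (3 - x) = -6 - x)
-3684*F(y(3), -3) = -3684*(-6 - 1*(-3)) = -3684*(-6 + 3) = -3684*(-3) = 11052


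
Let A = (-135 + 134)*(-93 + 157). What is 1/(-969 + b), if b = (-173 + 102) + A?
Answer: -1/1104 ≈ -0.00090580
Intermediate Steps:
A = -64 (A = -1*64 = -64)
b = -135 (b = (-173 + 102) - 64 = -71 - 64 = -135)
1/(-969 + b) = 1/(-969 - 135) = 1/(-1104) = -1/1104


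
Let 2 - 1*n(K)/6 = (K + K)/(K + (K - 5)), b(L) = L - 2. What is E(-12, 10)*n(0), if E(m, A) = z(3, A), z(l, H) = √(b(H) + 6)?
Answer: 12*√14 ≈ 44.900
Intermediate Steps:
b(L) = -2 + L
z(l, H) = √(4 + H) (z(l, H) = √((-2 + H) + 6) = √(4 + H))
E(m, A) = √(4 + A)
n(K) = 12 - 12*K/(-5 + 2*K) (n(K) = 12 - 6*(K + K)/(K + (K - 5)) = 12 - 6*2*K/(K + (-5 + K)) = 12 - 6*2*K/(-5 + 2*K) = 12 - 12*K/(-5 + 2*K))
E(-12, 10)*n(0) = √(4 + 10)*(12*(-5 + 0)/(-5 + 2*0)) = √14*(12*(-5)/(-5 + 0)) = √14*(12*(-5)/(-5)) = √14*(12*(-⅕)*(-5)) = √14*12 = 12*√14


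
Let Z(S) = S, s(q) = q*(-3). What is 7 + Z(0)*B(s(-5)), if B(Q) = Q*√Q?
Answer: 7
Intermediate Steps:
s(q) = -3*q
B(Q) = Q^(3/2)
7 + Z(0)*B(s(-5)) = 7 + 0*(-3*(-5))^(3/2) = 7 + 0*15^(3/2) = 7 + 0*(15*√15) = 7 + 0 = 7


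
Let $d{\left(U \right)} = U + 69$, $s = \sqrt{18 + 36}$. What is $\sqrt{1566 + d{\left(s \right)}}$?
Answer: $\sqrt{1635 + 3 \sqrt{6}} \approx 40.526$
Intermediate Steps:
$s = 3 \sqrt{6}$ ($s = \sqrt{54} = 3 \sqrt{6} \approx 7.3485$)
$d{\left(U \right)} = 69 + U$
$\sqrt{1566 + d{\left(s \right)}} = \sqrt{1566 + \left(69 + 3 \sqrt{6}\right)} = \sqrt{1635 + 3 \sqrt{6}}$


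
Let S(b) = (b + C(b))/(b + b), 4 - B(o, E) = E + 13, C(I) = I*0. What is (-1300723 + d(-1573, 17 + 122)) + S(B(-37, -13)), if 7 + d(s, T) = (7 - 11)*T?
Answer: -2602571/2 ≈ -1.3013e+6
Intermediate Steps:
C(I) = 0
B(o, E) = -9 - E (B(o, E) = 4 - (E + 13) = 4 - (13 + E) = 4 + (-13 - E) = -9 - E)
S(b) = ½ (S(b) = (b + 0)/(b + b) = b/((2*b)) = b*(1/(2*b)) = ½)
d(s, T) = -7 - 4*T (d(s, T) = -7 + (7 - 11)*T = -7 - 4*T)
(-1300723 + d(-1573, 17 + 122)) + S(B(-37, -13)) = (-1300723 + (-7 - 4*(17 + 122))) + ½ = (-1300723 + (-7 - 4*139)) + ½ = (-1300723 + (-7 - 556)) + ½ = (-1300723 - 563) + ½ = -1301286 + ½ = -2602571/2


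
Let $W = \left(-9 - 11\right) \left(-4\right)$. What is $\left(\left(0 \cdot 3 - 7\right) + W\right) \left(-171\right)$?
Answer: $-12483$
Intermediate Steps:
$W = 80$ ($W = \left(-20\right) \left(-4\right) = 80$)
$\left(\left(0 \cdot 3 - 7\right) + W\right) \left(-171\right) = \left(\left(0 \cdot 3 - 7\right) + 80\right) \left(-171\right) = \left(\left(0 - 7\right) + 80\right) \left(-171\right) = \left(-7 + 80\right) \left(-171\right) = 73 \left(-171\right) = -12483$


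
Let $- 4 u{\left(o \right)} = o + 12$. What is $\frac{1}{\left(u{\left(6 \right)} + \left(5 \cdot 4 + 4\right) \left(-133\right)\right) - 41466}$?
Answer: $- \frac{2}{89325} \approx -2.239 \cdot 10^{-5}$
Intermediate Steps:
$u{\left(o \right)} = -3 - \frac{o}{4}$ ($u{\left(o \right)} = - \frac{o + 12}{4} = - \frac{12 + o}{4} = -3 - \frac{o}{4}$)
$\frac{1}{\left(u{\left(6 \right)} + \left(5 \cdot 4 + 4\right) \left(-133\right)\right) - 41466} = \frac{1}{\left(\left(-3 - \frac{3}{2}\right) + \left(5 \cdot 4 + 4\right) \left(-133\right)\right) - 41466} = \frac{1}{\left(\left(-3 - \frac{3}{2}\right) + \left(20 + 4\right) \left(-133\right)\right) - 41466} = \frac{1}{\left(- \frac{9}{2} + 24 \left(-133\right)\right) - 41466} = \frac{1}{\left(- \frac{9}{2} - 3192\right) - 41466} = \frac{1}{- \frac{6393}{2} - 41466} = \frac{1}{- \frac{89325}{2}} = - \frac{2}{89325}$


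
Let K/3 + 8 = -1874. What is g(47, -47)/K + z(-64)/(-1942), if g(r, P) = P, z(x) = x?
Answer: 226309/5482266 ≈ 0.041280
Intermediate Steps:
K = -5646 (K = -24 + 3*(-1874) = -24 - 5622 = -5646)
g(47, -47)/K + z(-64)/(-1942) = -47/(-5646) - 64/(-1942) = -47*(-1/5646) - 64*(-1/1942) = 47/5646 + 32/971 = 226309/5482266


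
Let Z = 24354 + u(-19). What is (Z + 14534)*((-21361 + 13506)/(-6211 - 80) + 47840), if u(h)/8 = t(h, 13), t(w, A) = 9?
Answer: 11725763733200/6291 ≈ 1.8639e+9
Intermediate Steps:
u(h) = 72 (u(h) = 8*9 = 72)
Z = 24426 (Z = 24354 + 72 = 24426)
(Z + 14534)*((-21361 + 13506)/(-6211 - 80) + 47840) = (24426 + 14534)*((-21361 + 13506)/(-6211 - 80) + 47840) = 38960*(-7855/(-6291) + 47840) = 38960*(-7855*(-1/6291) + 47840) = 38960*(7855/6291 + 47840) = 38960*(300969295/6291) = 11725763733200/6291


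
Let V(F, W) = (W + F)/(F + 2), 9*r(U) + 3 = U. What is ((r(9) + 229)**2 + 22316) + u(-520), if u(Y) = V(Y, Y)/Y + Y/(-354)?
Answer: 10323510254/137529 ≈ 75064.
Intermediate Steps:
r(U) = -1/3 + U/9
V(F, W) = (F + W)/(2 + F)
u(Y) = 2/(2 + Y) - Y/354 (u(Y) = ((Y + Y)/(2 + Y))/Y + Y/(-354) = ((2*Y)/(2 + Y))/Y + Y*(-1/354) = (2*Y/(2 + Y))/Y - Y/354 = 2/(2 + Y) - Y/354)
((r(9) + 229)**2 + 22316) + u(-520) = (((-1/3 + (1/9)*9) + 229)**2 + 22316) + (708 - 1*(-520)*(2 - 520))/(354*(2 - 520)) = (((-1/3 + 1) + 229)**2 + 22316) + (1/354)*(708 - 1*(-520)*(-518))/(-518) = ((2/3 + 229)**2 + 22316) + (1/354)*(-1/518)*(708 - 269360) = ((689/3)**2 + 22316) + (1/354)*(-1/518)*(-268652) = (474721/9 + 22316) + 67163/45843 = 675565/9 + 67163/45843 = 10323510254/137529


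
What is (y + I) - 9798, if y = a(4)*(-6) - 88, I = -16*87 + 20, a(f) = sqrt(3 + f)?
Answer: -11258 - 6*sqrt(7) ≈ -11274.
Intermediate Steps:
I = -1372 (I = -1392 + 20 = -1372)
y = -88 - 6*sqrt(7) (y = sqrt(3 + 4)*(-6) - 88 = sqrt(7)*(-6) - 88 = -6*sqrt(7) - 88 = -88 - 6*sqrt(7) ≈ -103.87)
(y + I) - 9798 = ((-88 - 6*sqrt(7)) - 1372) - 9798 = (-1460 - 6*sqrt(7)) - 9798 = -11258 - 6*sqrt(7)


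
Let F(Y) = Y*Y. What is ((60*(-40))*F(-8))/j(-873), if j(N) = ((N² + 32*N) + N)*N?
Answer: 1280/5334903 ≈ 0.00023993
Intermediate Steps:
F(Y) = Y²
j(N) = N*(N² + 33*N) (j(N) = (N² + 33*N)*N = N*(N² + 33*N))
((60*(-40))*F(-8))/j(-873) = ((60*(-40))*(-8)²)/(((-873)²*(33 - 873))) = (-2400*64)/((762129*(-840))) = -153600/(-640188360) = -153600*(-1/640188360) = 1280/5334903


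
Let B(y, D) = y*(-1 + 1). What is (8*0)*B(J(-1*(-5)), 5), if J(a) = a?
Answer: 0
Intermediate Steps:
B(y, D) = 0 (B(y, D) = y*0 = 0)
(8*0)*B(J(-1*(-5)), 5) = (8*0)*0 = 0*0 = 0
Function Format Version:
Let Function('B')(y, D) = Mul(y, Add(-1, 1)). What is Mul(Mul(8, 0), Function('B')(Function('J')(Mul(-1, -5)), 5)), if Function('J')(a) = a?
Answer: 0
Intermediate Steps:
Function('B')(y, D) = 0 (Function('B')(y, D) = Mul(y, 0) = 0)
Mul(Mul(8, 0), Function('B')(Function('J')(Mul(-1, -5)), 5)) = Mul(Mul(8, 0), 0) = Mul(0, 0) = 0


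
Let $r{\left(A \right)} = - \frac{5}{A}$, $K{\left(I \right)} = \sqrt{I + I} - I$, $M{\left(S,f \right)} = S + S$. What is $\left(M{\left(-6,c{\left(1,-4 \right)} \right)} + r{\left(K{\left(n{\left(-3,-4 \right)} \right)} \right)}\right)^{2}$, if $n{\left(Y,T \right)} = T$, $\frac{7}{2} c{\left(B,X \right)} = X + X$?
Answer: $\frac{- 1657 i + 2544 \sqrt{2}}{8 \left(- i + 2 \sqrt{2}\right)} \approx 164.35 - 15.124 i$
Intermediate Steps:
$c{\left(B,X \right)} = \frac{4 X}{7}$ ($c{\left(B,X \right)} = \frac{2 \left(X + X\right)}{7} = \frac{2 \cdot 2 X}{7} = \frac{4 X}{7}$)
$M{\left(S,f \right)} = 2 S$
$K{\left(I \right)} = - I + \sqrt{2} \sqrt{I}$ ($K{\left(I \right)} = \sqrt{2 I} - I = \sqrt{2} \sqrt{I} - I = - I + \sqrt{2} \sqrt{I}$)
$\left(M{\left(-6,c{\left(1,-4 \right)} \right)} + r{\left(K{\left(n{\left(-3,-4 \right)} \right)} \right)}\right)^{2} = \left(2 \left(-6\right) - \frac{5}{\left(-1\right) \left(-4\right) + \sqrt{2} \sqrt{-4}}\right)^{2} = \left(-12 - \frac{5}{4 + \sqrt{2} \cdot 2 i}\right)^{2} = \left(-12 - \frac{5}{4 + 2 i \sqrt{2}}\right)^{2}$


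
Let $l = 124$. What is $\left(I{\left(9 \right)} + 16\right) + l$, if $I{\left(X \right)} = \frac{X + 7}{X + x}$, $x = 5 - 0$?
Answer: $\frac{988}{7} \approx 141.14$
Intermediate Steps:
$x = 5$ ($x = 5 + 0 = 5$)
$I{\left(X \right)} = \frac{7 + X}{5 + X}$ ($I{\left(X \right)} = \frac{X + 7}{X + 5} = \frac{7 + X}{5 + X}$)
$\left(I{\left(9 \right)} + 16\right) + l = \left(\frac{7 + 9}{5 + 9} + 16\right) + 124 = \left(\frac{1}{14} \cdot 16 + 16\right) + 124 = \left(\frac{8}{7} + 16\right) + 124 = \frac{120}{7} + 124 = \frac{988}{7}$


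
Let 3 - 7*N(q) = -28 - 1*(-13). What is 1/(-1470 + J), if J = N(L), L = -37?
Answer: -7/10272 ≈ -0.00068146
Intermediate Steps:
N(q) = 18/7 (N(q) = 3/7 - (-28 - 1*(-13))/7 = 3/7 - (-28 + 13)/7 = 3/7 - ⅐*(-15) = 3/7 + 15/7 = 18/7)
J = 18/7 ≈ 2.5714
1/(-1470 + J) = 1/(-1470 + 18/7) = 1/(-10272/7) = -7/10272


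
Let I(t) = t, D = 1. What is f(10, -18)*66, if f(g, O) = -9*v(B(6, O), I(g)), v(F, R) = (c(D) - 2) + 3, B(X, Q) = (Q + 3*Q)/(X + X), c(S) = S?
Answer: -1188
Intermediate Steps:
B(X, Q) = 2*Q/X (B(X, Q) = (4*Q)/((2*X)) = (4*Q)*(1/(2*X)) = 2*Q/X)
v(F, R) = 2 (v(F, R) = (1 - 2) + 3 = -1 + 3 = 2)
f(g, O) = -18 (f(g, O) = -9*2 = -18)
f(10, -18)*66 = -18*66 = -1188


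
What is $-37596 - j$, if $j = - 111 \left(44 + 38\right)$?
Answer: $-28494$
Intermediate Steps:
$j = -9102$ ($j = \left(-111\right) 82 = -9102$)
$-37596 - j = -37596 - -9102 = -37596 + 9102 = -28494$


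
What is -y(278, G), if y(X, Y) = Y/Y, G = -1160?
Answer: -1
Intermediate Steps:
y(X, Y) = 1
-y(278, G) = -1*1 = -1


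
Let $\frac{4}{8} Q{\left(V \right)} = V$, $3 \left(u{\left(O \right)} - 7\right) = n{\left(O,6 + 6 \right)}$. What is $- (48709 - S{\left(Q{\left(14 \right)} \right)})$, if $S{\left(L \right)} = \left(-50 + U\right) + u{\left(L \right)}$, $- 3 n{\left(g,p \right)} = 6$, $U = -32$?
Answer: $- \frac{146354}{3} \approx -48785.0$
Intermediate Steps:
$n{\left(g,p \right)} = -2$ ($n{\left(g,p \right)} = \left(- \frac{1}{3}\right) 6 = -2$)
$u{\left(O \right)} = \frac{19}{3}$ ($u{\left(O \right)} = 7 + \frac{1}{3} \left(-2\right) = 7 - \frac{2}{3} = \frac{19}{3}$)
$Q{\left(V \right)} = 2 V$
$S{\left(L \right)} = - \frac{227}{3}$ ($S{\left(L \right)} = \left(-50 - 32\right) + \frac{19}{3} = -82 + \frac{19}{3} = - \frac{227}{3}$)
$- (48709 - S{\left(Q{\left(14 \right)} \right)}) = - (48709 - - \frac{227}{3}) = - (48709 + \frac{227}{3}) = \left(-1\right) \frac{146354}{3} = - \frac{146354}{3}$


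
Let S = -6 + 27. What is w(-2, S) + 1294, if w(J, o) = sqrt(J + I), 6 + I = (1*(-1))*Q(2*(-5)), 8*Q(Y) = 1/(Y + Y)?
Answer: 1294 + I*sqrt(12790)/40 ≈ 1294.0 + 2.8273*I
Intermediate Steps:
Q(Y) = 1/(16*Y) (Q(Y) = 1/(8*(Y + Y)) = 1/(8*((2*Y))) = (1/(2*Y))/8 = 1/(16*Y))
I = -959/160 (I = -6 + (1*(-1))*(1/(16*((2*(-5))))) = -6 - 1/(16*(-10)) = -6 - (-1)/(16*10) = -6 - 1*(-1/160) = -6 + 1/160 = -959/160 ≈ -5.9938)
S = 21
w(J, o) = sqrt(-959/160 + J) (w(J, o) = sqrt(J - 959/160) = sqrt(-959/160 + J))
w(-2, S) + 1294 = sqrt(-9590 + 1600*(-2))/40 + 1294 = sqrt(-9590 - 3200)/40 + 1294 = sqrt(-12790)/40 + 1294 = (I*sqrt(12790))/40 + 1294 = I*sqrt(12790)/40 + 1294 = 1294 + I*sqrt(12790)/40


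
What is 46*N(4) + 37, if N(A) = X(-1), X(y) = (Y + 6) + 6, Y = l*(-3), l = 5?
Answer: -101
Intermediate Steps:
Y = -15 (Y = 5*(-3) = -15)
X(y) = -3 (X(y) = (-15 + 6) + 6 = -9 + 6 = -3)
N(A) = -3
46*N(4) + 37 = 46*(-3) + 37 = -138 + 37 = -101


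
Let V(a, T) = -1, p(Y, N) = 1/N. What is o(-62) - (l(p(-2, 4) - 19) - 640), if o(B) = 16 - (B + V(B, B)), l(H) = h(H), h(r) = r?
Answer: 2951/4 ≈ 737.75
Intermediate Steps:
l(H) = H
o(B) = 17 - B (o(B) = 16 - (B - 1) = 16 - (-1 + B) = 16 + (1 - B) = 17 - B)
o(-62) - (l(p(-2, 4) - 19) - 640) = (17 - 1*(-62)) - ((1/4 - 19) - 640) = (17 + 62) - ((1/4 - 19) - 640) = 79 - (-75/4 - 640) = 79 - 1*(-2635/4) = 79 + 2635/4 = 2951/4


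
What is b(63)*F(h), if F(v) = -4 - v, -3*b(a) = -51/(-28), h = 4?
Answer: 34/7 ≈ 4.8571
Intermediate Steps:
b(a) = -17/28 (b(a) = -(-17)/(-28) = -(-17)*(-1)/28 = -⅓*51/28 = -17/28)
b(63)*F(h) = -17*(-4 - 1*4)/28 = -17*(-4 - 4)/28 = -17/28*(-8) = 34/7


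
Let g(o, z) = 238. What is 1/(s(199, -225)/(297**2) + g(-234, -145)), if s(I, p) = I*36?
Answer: 9801/2333434 ≈ 0.0042002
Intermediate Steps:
s(I, p) = 36*I
1/(s(199, -225)/(297**2) + g(-234, -145)) = 1/((36*199)/(297**2) + 238) = 1/(7164/88209 + 238) = 1/(7164*(1/88209) + 238) = 1/(796/9801 + 238) = 1/(2333434/9801) = 9801/2333434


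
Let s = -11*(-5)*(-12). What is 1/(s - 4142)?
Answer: -1/4802 ≈ -0.00020825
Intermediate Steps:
s = -660 (s = 55*(-12) = -660)
1/(s - 4142) = 1/(-660 - 4142) = 1/(-4802) = -1/4802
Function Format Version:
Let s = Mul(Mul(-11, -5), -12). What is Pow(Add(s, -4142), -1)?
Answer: Rational(-1, 4802) ≈ -0.00020825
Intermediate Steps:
s = -660 (s = Mul(55, -12) = -660)
Pow(Add(s, -4142), -1) = Pow(Add(-660, -4142), -1) = Pow(-4802, -1) = Rational(-1, 4802)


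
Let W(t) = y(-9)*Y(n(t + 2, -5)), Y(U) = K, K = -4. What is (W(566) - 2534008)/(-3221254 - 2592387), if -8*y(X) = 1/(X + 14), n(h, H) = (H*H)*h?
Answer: 25340079/58136410 ≈ 0.43587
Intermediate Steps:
n(h, H) = h*H² (n(h, H) = H²*h = h*H²)
Y(U) = -4
y(X) = -1/(8*(14 + X)) (y(X) = -1/(8*(X + 14)) = -1/(8*(14 + X)))
W(t) = ⅒ (W(t) = -1/(112 + 8*(-9))*(-4) = -1/(112 - 72)*(-4) = -1/40*(-4) = ⅒)
(W(566) - 2534008)/(-3221254 - 2592387) = (⅒ - 2534008)/(-3221254 - 2592387) = -25340079/10/(-5813641) = -25340079/10*(-1/5813641) = 25340079/58136410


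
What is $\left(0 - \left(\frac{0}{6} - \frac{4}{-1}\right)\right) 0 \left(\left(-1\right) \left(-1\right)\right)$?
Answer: $0$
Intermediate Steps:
$\left(0 - \left(\frac{0}{6} - \frac{4}{-1}\right)\right) 0 \left(\left(-1\right) \left(-1\right)\right) = \left(0 - \left(0 \cdot \frac{1}{6} - -4\right)\right) 0 \cdot 1 = \left(0 - \left(0 + 4\right)\right) 0 \cdot 1 = \left(0 - 4\right) 0 \cdot 1 = \left(-4\right) 0 \cdot 1 = 0 \cdot 1 = 0$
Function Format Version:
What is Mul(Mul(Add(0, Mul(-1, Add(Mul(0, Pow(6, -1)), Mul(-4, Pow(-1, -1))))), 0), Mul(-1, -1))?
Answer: 0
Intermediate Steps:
Mul(Mul(Add(0, Mul(-1, Add(Mul(0, Pow(6, -1)), Mul(-4, Pow(-1, -1))))), 0), Mul(-1, -1)) = Mul(Mul(Add(0, Mul(-1, Add(Mul(0, Rational(1, 6)), Mul(-4, -1)))), 0), 1) = Mul(Mul(Add(0, Mul(-1, Add(0, 4))), 0), 1) = Mul(Mul(Add(0, Mul(-1, 4)), 0), 1) = Mul(Mul(Add(0, -4), 0), 1) = Mul(Mul(-4, 0), 1) = Mul(0, 1) = 0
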